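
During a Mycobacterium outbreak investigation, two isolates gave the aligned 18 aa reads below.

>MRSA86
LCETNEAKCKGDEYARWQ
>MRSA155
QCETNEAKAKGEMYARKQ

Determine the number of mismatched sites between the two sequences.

5

Differing sites — 1:L/Q; 9:C/A; 12:D/E; 13:E/M; 17:W/K.
That gives 5 mismatches out of 18 aligned sites, so the Hamming distance is 5.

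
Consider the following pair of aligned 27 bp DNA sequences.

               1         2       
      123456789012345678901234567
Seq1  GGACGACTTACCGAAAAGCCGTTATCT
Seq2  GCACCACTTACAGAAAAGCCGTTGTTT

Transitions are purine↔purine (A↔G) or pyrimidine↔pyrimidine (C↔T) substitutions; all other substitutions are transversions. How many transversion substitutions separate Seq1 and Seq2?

3

The sequences differ at positions 2 (G/C, transversion), 5 (G/C, transversion), 12 (C/A, transversion), 24 (A/G, transition), 26 (C/T, transition).
Of the 5 differences, 2 transitions and 3 transversions, so the answer is 3.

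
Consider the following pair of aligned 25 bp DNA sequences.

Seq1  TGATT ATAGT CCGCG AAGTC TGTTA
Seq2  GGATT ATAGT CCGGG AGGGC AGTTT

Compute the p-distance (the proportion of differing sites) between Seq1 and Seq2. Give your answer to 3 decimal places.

Mismatches occur at site 1 (T→G), site 14 (C→G), site 17 (A→G), site 19 (T→G), site 21 (T→A), site 25 (A→T).
There are 6 differences over 25 sites, so p = 6/25 = 0.240.

0.240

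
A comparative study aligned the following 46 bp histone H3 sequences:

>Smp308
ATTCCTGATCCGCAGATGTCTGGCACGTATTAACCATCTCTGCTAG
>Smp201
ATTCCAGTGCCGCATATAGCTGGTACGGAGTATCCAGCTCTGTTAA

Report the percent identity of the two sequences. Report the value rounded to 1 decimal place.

71.7%

Differing sites — 6:T/A; 8:A/T; 9:T/G; 15:G/T; 18:G/A; 19:T/G; 24:C/T; 28:T/G; 30:T/G; 33:A/T; 37:T/G; 43:C/T; 46:G/A.
33 of the 46 sites match, so the percent identity is 33/46 × 100 = 71.7%.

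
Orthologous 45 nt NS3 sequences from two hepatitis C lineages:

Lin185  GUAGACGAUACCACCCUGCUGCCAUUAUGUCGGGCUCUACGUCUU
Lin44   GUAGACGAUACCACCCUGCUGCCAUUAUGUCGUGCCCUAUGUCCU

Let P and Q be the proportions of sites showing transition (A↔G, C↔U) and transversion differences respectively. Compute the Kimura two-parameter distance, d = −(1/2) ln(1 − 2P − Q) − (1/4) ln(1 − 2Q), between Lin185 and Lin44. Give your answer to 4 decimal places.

Differing sites — 33:G/U (Tv); 36:U/C (Ti); 40:C/U (Ti); 44:U/C (Ti).
Of the 4 differences, 3 transitions and 1 transversion over 45 sites: P = 3/45 = 0.066667, Q = 1/45 = 0.022222.
d = −0.5·ln(0.844444) − 0.25·ln(0.955556) = −0.5·(-0.169077) − 0.25·(-0.045462) = 0.0959.

0.0959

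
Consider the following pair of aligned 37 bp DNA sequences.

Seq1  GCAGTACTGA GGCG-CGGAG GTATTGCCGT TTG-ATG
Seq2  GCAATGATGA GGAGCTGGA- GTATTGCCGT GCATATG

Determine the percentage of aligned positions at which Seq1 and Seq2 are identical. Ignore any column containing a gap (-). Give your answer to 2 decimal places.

76.47%

Excluding the 3 gap columns leaves 34 comparable sites.
The sequences differ at positions 4 (G/A), 6 (A/G), 7 (C/A), 13 (C/A), 16 (C/T), 31 (T/G), 32 (T/C), 33 (G/A).
26 of the 34 comparable sites match, so the percent identity is 26/34 × 100 = 76.47%.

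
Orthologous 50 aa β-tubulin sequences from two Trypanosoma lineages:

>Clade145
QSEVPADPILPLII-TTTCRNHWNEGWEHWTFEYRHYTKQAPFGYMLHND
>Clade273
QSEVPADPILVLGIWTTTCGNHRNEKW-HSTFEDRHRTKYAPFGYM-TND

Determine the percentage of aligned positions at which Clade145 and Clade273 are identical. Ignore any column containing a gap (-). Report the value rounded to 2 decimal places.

Excluding the 3 gap columns leaves 47 comparable sites.
Differing sites — 11:P/V; 13:I/G; 20:R/G; 23:W/R; 26:G/K; 30:W/S; 34:Y/D; 37:Y/R; 40:Q/Y; 48:H/T.
37 of the 47 comparable sites match, so the percent identity is 37/47 × 100 = 78.72%.

78.72%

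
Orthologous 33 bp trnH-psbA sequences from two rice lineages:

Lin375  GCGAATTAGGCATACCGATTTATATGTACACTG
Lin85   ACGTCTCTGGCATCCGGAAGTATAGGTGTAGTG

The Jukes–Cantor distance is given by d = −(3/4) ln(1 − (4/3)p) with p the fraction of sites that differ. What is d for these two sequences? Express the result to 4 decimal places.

0.5587

Differing sites — 1:G/A; 4:A/T; 5:A/C; 7:T/C; 8:A/T; 14:A/C; 16:C/G; 19:T/A; 20:T/G; 25:T/G; 28:A/G; 29:C/T; 31:C/G.
p = 13/33 = 0.393939.
d = −0.75 · ln(1 − (4/3)·0.393939) = −0.75 · ln(0.474748) = −0.75 · (-0.744971) = 0.5587.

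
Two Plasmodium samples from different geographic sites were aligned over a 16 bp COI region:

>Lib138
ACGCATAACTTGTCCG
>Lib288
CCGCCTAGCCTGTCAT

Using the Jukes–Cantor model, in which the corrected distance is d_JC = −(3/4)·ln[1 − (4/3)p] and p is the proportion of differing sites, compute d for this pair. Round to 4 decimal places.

0.5199

The sequences differ at positions 1 (A/C), 5 (A/C), 8 (A/G), 10 (T/C), 15 (C/A), 16 (G/T).
p = 6/16 = 0.375000.
d = −0.75 · ln(1 − (4/3)·0.375000) = −0.75 · ln(0.500000) = −0.75 · (-0.693147) = 0.5199.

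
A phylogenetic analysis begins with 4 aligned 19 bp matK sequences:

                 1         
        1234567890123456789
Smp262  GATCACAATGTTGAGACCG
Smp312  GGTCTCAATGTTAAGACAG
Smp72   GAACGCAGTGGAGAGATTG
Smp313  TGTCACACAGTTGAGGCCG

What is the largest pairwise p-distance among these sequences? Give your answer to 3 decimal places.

0.579

Pairwise Hamming distances:
  Smp262 vs Smp312: 4
  Smp262 vs Smp72: 7
  Smp262 vs Smp313: 5
  Smp312 vs Smp72: 9
  Smp312 vs Smp313: 7
  Smp72 vs Smp313: 11
The largest is 11 mismatches, between Smp72 and Smp313; p = 11/19 = 0.579.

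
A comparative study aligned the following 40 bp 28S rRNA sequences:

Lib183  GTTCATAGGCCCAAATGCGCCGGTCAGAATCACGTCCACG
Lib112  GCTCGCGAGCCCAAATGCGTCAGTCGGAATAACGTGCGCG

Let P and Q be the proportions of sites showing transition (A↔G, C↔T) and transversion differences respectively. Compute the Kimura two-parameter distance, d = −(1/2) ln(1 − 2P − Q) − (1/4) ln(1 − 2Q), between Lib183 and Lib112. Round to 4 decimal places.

0.3729

Differing sites — 2:T/C (Ti); 5:A/G (Ti); 6:T/C (Ti); 7:A/G (Ti); 8:G/A (Ti); 20:C/T (Ti); 22:G/A (Ti); 26:A/G (Ti); 31:C/A (Tv); 36:C/G (Tv); 38:A/G (Ti).
Of the 11 differences, 9 transitions and 2 transversions over 40 sites: P = 9/40 = 0.225000, Q = 2/40 = 0.050000.
d = −0.5·ln(0.500000) − 0.25·ln(0.900000) = −0.5·(-0.693147) − 0.25·(-0.105361) = 0.3729.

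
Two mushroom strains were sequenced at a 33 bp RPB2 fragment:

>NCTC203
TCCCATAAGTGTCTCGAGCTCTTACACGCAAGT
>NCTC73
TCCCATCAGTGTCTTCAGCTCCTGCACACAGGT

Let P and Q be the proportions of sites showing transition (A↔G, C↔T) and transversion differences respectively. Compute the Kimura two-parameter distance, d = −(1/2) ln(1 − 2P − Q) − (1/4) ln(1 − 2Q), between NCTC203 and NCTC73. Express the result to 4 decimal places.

Differing sites — 7:A/C (Tv); 15:C/T (Ti); 16:G/C (Tv); 22:T/C (Ti); 24:A/G (Ti); 28:G/A (Ti); 31:A/G (Ti).
Of the 7 differences, 5 transitions and 2 transversions over 33 sites: P = 5/33 = 0.151515, Q = 2/33 = 0.060606.
d = −0.5·ln(0.636364) − 0.25·ln(0.878788) = −0.5·(-0.451985) − 0.25·(-0.129212) = 0.2583.

0.2583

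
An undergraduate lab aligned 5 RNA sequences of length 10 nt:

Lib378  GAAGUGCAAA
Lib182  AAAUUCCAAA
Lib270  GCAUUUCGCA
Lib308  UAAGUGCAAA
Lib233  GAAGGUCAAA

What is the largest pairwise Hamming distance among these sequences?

Pairwise Hamming distances:
  Lib378 vs Lib182: 3
  Lib378 vs Lib270: 5
  Lib378 vs Lib308: 1
  Lib378 vs Lib233: 2
  Lib182 vs Lib270: 5
  Lib182 vs Lib308: 3
  Lib182 vs Lib233: 4
  Lib270 vs Lib308: 6
  Lib270 vs Lib233: 5
  Lib308 vs Lib233: 3
The largest is 6, between Lib270 and Lib308.

6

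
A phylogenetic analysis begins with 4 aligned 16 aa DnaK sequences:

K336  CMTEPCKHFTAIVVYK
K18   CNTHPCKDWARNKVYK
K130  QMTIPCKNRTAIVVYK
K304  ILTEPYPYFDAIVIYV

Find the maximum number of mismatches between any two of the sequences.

Pairwise Hamming distances:
  K336 vs K18: 8
  K336 vs K130: 4
  K336 vs K304: 8
  K18 vs K130: 9
  K18 vs K304: 13
  K130 vs K304: 10
The largest is 13, between K18 and K304.

13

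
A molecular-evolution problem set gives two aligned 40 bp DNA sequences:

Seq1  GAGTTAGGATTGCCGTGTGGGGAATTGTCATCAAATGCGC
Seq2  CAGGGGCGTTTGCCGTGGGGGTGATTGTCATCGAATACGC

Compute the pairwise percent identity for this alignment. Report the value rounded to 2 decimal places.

72.50%

Mismatches occur at site 1 (G→C), site 4 (T→G), site 5 (T→G), site 6 (A→G), site 7 (G→C), site 9 (A→T), site 18 (T→G), site 22 (G→T), site 23 (A→G), site 33 (A→G), site 37 (G→A).
29 of the 40 sites match, so the percent identity is 29/40 × 100 = 72.50%.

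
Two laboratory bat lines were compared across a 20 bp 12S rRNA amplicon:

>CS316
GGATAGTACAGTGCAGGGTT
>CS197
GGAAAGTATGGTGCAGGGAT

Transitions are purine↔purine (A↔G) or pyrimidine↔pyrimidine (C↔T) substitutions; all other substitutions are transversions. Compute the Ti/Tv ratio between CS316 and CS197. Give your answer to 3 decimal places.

Differing sites — 4:T/A (Tv); 9:C/T (Ti); 10:A/G (Ti); 19:T/A (Tv).
Of the 4 differences, 2 transitions and 2 transversions, so Ti/Tv = 2/2 = 1.000.

1.000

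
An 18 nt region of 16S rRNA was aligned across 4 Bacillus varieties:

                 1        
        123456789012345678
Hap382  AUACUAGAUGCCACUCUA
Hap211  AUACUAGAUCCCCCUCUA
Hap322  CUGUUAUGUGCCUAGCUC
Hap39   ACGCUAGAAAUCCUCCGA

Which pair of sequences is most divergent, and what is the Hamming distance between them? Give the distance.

Pairwise Hamming distances:
  Hap382 vs Hap211: 2
  Hap382 vs Hap322: 9
  Hap382 vs Hap39: 9
  Hap211 vs Hap322: 10
  Hap211 vs Hap39: 8
  Hap322 vs Hap39: 13
The largest is 13, between Hap322 and Hap39.

13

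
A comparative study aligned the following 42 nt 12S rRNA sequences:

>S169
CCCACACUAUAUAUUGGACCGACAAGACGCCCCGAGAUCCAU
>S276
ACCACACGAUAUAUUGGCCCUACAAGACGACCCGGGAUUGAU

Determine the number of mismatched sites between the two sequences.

The sequences differ at positions 1 (C/A), 8 (U/G), 18 (A/C), 21 (G/U), 30 (C/A), 35 (A/G), 39 (C/U), 40 (C/G).
That gives 8 mismatches out of 42 aligned sites, so the Hamming distance is 8.

8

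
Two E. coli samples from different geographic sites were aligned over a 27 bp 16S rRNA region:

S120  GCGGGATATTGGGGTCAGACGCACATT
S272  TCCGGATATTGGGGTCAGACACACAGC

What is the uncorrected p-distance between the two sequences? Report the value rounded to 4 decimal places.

0.1852

The sequences differ at positions 1 (G/T), 3 (G/C), 21 (G/A), 26 (T/G), 27 (T/C).
There are 5 differences over 27 sites, so p = 5/27 = 0.1852.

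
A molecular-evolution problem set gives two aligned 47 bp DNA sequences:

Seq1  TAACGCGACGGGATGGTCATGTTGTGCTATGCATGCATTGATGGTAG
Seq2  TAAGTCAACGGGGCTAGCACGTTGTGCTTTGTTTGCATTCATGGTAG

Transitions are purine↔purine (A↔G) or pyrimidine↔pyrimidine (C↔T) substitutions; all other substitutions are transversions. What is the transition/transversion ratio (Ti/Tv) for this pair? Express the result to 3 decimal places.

Mismatches occur at site 4 (C↔G, transversion), site 5 (G↔T, transversion), site 7 (G↔A, transition), site 13 (A↔G, transition), site 14 (T↔C, transition), site 15 (G↔T, transversion), site 16 (G↔A, transition), site 17 (T↔G, transversion), site 20 (T↔C, transition), site 29 (A↔T, transversion), site 32 (C↔T, transition), site 33 (A↔T, transversion), site 40 (G↔C, transversion).
Of the 13 differences, 6 transitions and 7 transversions, so Ti/Tv = 6/7 = 0.857.

0.857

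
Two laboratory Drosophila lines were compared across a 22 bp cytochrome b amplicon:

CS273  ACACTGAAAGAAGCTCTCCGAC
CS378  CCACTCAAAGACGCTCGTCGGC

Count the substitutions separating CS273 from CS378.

6

Mismatches occur at site 1 (A↔C), site 6 (G↔C), site 12 (A↔C), site 17 (T↔G), site 18 (C↔T), site 21 (A↔G).
That gives 6 mismatches out of 22 aligned sites, so the Hamming distance is 6.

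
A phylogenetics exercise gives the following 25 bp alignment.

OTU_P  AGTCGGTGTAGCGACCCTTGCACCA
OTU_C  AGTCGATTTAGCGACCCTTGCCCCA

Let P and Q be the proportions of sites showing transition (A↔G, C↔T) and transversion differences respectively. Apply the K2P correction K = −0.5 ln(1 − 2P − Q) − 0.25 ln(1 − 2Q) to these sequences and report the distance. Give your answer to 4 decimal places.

Differing sites — 6:G/A (Ti); 8:G/T (Tv); 22:A/C (Tv).
Of the 3 differences, 1 transition and 2 transversions over 25 sites: P = 1/25 = 0.040000, Q = 2/25 = 0.080000.
d = −0.5·ln(0.840000) − 0.25·ln(0.840000) = −0.5·(-0.174353) − 0.25·(-0.174353) = 0.1308.

0.1308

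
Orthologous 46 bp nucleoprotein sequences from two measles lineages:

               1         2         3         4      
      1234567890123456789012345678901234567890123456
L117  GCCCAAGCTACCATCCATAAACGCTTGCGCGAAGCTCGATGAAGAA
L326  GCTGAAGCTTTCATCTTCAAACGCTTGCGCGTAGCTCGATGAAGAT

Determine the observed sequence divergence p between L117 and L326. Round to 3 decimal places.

0.196

Mismatches occur at site 3 (C→T), site 4 (C→G), site 10 (A→T), site 11 (C→T), site 16 (C→T), site 17 (A→T), site 18 (T→C), site 32 (A→T), site 46 (A→T).
There are 9 differences over 46 sites, so p = 9/46 = 0.196.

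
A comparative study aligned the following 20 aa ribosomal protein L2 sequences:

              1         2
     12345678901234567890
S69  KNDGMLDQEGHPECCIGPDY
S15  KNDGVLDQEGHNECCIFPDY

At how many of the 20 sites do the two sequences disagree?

Mismatches occur at site 5 (M/V), site 12 (P/N), site 17 (G/F).
That gives 3 mismatches out of 20 aligned sites, so the Hamming distance is 3.

3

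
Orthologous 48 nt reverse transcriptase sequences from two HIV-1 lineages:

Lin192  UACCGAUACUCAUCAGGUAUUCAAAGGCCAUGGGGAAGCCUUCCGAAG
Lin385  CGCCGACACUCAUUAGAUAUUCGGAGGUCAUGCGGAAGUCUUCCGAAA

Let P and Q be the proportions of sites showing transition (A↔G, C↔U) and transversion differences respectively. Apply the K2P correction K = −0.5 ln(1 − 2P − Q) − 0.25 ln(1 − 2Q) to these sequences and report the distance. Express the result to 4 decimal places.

0.2983

Mismatches occur at site 1 (U→C, transition), site 2 (A→G, transition), site 7 (U→C, transition), site 14 (C→U, transition), site 17 (G→A, transition), site 23 (A→G, transition), site 24 (A→G, transition), site 28 (C→U, transition), site 33 (G→C, transversion), site 39 (C→U, transition), site 48 (G→A, transition).
Of the 11 differences, 10 transitions and 1 transversion over 48 sites: P = 10/48 = 0.208333, Q = 1/48 = 0.020833.
d = −0.5·ln(0.562501) − 0.25·ln(0.958334) = −0.5·(-0.575362) − 0.25·(-0.042559) = 0.2983.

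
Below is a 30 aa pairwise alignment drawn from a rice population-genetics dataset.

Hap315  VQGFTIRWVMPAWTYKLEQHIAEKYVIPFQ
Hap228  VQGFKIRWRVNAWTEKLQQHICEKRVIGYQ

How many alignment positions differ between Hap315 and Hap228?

Differing sites — 5:T/K; 9:V/R; 10:M/V; 11:P/N; 15:Y/E; 18:E/Q; 22:A/C; 25:Y/R; 28:P/G; 29:F/Y.
That gives 10 mismatches out of 30 aligned sites, so the Hamming distance is 10.

10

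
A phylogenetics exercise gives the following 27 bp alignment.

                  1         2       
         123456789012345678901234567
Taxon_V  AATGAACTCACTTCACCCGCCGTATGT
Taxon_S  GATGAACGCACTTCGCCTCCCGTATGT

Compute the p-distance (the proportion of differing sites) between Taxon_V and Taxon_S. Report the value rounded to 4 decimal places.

Mismatches occur at site 1 (A↔G), site 8 (T↔G), site 15 (A↔G), site 18 (C↔T), site 19 (G↔C).
There are 5 differences over 27 sites, so p = 5/27 = 0.1852.

0.1852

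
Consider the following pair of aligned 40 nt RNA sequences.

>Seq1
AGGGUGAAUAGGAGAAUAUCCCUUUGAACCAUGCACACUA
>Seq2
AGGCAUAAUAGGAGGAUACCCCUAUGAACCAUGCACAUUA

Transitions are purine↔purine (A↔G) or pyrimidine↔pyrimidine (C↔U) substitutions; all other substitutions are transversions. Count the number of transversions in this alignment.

The sequences differ at positions 4 (G/C, transversion), 5 (U/A, transversion), 6 (G/U, transversion), 15 (A/G, transition), 19 (U/C, transition), 24 (U/A, transversion), 38 (C/U, transition).
Of the 7 differences, 3 transitions and 4 transversions, so the answer is 4.

4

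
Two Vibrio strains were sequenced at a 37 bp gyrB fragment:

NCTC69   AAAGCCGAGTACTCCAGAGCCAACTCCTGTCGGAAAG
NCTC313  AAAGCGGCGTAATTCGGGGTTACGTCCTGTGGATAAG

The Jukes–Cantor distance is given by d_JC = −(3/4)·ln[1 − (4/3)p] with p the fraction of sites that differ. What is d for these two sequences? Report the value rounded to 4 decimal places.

0.4740

Differing sites — 6:C/G; 8:A/C; 12:C/A; 14:C/T; 16:A/G; 18:A/G; 20:C/T; 21:C/T; 23:A/C; 24:C/G; 31:C/G; 33:G/A; 34:A/T.
p = 13/37 = 0.351351.
d = −0.75 · ln(1 − (4/3)·0.351351) = −0.75 · ln(0.531532) = −0.75 · (-0.631992) = 0.4740.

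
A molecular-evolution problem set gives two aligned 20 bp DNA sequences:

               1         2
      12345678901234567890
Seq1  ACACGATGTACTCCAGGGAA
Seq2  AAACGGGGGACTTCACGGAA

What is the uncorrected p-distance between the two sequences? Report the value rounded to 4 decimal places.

Differing sites — 2:C/A; 6:A/G; 7:T/G; 9:T/G; 13:C/T; 16:G/C.
There are 6 differences over 20 sites, so p = 6/20 = 0.3000.

0.3000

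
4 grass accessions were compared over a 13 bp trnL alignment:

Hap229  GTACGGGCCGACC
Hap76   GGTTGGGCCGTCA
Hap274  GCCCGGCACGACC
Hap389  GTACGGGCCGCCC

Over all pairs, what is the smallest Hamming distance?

1

Pairwise Hamming distances:
  Hap229 vs Hap76: 5
  Hap229 vs Hap274: 4
  Hap229 vs Hap389: 1
  Hap76 vs Hap274: 7
  Hap76 vs Hap389: 5
  Hap274 vs Hap389: 5
The smallest is 1, between Hap229 and Hap389.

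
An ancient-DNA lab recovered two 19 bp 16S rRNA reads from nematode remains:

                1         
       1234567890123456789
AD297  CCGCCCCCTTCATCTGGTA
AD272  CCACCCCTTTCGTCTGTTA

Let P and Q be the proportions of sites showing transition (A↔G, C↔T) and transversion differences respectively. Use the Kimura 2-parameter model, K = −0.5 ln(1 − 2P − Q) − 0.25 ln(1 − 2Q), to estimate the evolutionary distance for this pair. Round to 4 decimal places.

0.2576

Mismatches occur at site 3 (G→A, transition), site 8 (C→T, transition), site 12 (A→G, transition), site 17 (G→T, transversion).
Of the 4 differences, 3 transitions and 1 transversion over 19 sites: P = 3/19 = 0.157895, Q = 1/19 = 0.052632.
d = −0.5·ln(0.631578) − 0.25·ln(0.894736) = −0.5·(-0.459534) − 0.25·(-0.111227) = 0.2576.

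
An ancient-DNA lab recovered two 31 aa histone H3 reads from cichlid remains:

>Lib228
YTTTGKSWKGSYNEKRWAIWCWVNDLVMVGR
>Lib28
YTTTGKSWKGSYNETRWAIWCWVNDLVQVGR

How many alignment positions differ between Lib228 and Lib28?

The sequences differ at positions 15 (K/T), 28 (M/Q).
That gives 2 mismatches out of 31 aligned sites, so the Hamming distance is 2.

2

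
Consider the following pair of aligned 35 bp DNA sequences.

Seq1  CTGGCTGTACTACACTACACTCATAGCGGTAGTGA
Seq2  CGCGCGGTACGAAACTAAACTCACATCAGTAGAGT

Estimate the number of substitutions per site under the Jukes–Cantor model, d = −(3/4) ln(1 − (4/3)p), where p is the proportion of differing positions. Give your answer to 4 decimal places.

0.4073

Differing sites — 2:T/G; 3:G/C; 6:T/G; 11:T/G; 13:C/A; 18:C/A; 24:T/C; 26:G/T; 28:G/A; 33:T/A; 35:A/T.
p = 11/35 = 0.314286.
d = −0.75 · ln(1 − (4/3)·0.314286) = −0.75 · ln(0.580952) = −0.75 · (-0.543087) = 0.4073.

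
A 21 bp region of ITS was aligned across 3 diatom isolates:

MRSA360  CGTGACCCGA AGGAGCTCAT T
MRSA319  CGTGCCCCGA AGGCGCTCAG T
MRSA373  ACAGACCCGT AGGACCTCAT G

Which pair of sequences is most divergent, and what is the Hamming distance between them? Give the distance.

Pairwise Hamming distances:
  MRSA360 vs MRSA319: 3
  MRSA360 vs MRSA373: 6
  MRSA319 vs MRSA373: 9
The largest is 9, between MRSA319 and MRSA373.

9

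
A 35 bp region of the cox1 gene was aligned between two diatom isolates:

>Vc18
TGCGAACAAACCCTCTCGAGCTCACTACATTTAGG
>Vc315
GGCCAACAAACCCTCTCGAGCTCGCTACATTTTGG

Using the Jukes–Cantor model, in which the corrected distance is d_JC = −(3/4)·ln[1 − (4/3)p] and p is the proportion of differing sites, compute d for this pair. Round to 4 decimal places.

0.1240

Differing sites — 1:T/G; 4:G/C; 24:A/G; 33:A/T.
p = 4/35 = 0.114286.
d = −0.75 · ln(1 − (4/3)·0.114286) = −0.75 · ln(0.847619) = −0.75 · (-0.165324) = 0.1240.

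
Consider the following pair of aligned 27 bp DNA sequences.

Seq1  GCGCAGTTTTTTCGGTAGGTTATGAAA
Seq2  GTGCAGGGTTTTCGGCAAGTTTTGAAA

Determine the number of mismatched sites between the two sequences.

Mismatches occur at site 2 (C↔T), site 7 (T↔G), site 8 (T↔G), site 16 (T↔C), site 18 (G↔A), site 22 (A↔T).
That gives 6 mismatches out of 27 aligned sites, so the Hamming distance is 6.

6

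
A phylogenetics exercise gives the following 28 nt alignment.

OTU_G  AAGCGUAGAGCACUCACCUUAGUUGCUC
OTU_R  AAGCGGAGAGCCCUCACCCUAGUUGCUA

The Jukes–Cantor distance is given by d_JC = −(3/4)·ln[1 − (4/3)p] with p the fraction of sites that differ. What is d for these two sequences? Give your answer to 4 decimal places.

0.1585

Mismatches occur at site 6 (U→G), site 12 (A→C), site 19 (U→C), site 28 (C→A).
p = 4/28 = 0.142857.
d = −0.75 · ln(1 − (4/3)·0.142857) = −0.75 · ln(0.809524) = −0.75 · (-0.211309) = 0.1585.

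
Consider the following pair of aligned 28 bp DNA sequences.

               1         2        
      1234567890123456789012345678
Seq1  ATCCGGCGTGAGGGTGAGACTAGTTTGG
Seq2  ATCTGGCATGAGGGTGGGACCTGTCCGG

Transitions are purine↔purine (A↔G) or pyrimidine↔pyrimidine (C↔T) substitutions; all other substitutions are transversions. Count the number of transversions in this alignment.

Differing sites — 4:C/T (Ti); 8:G/A (Ti); 17:A/G (Ti); 21:T/C (Ti); 22:A/T (Tv); 25:T/C (Ti); 26:T/C (Ti).
Of the 7 differences, 6 transitions and 1 transversion, so the answer is 1.

1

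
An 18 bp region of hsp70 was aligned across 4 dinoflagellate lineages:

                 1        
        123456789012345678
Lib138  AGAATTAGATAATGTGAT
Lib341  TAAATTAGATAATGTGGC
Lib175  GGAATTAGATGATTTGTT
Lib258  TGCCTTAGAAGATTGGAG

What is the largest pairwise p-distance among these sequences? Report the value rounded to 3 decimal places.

0.500

Pairwise Hamming distances:
  Lib138 vs Lib341: 4
  Lib138 vs Lib175: 4
  Lib138 vs Lib258: 8
  Lib341 vs Lib175: 6
  Lib341 vs Lib258: 9
  Lib175 vs Lib258: 7
The largest is 9 mismatches, between Lib341 and Lib258; p = 9/18 = 0.500.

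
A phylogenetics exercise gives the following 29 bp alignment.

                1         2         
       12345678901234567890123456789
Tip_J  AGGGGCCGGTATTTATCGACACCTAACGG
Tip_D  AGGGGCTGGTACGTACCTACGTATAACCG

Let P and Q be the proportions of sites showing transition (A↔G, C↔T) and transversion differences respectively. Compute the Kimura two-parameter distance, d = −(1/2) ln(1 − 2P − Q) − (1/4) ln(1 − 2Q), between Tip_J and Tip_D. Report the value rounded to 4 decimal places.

0.4103

Mismatches occur at site 7 (C→T, transition), site 12 (T→C, transition), site 13 (T→G, transversion), site 16 (T→C, transition), site 18 (G→T, transversion), site 21 (A→G, transition), site 22 (C→T, transition), site 23 (C→A, transversion), site 28 (G→C, transversion).
Of the 9 differences, 5 transitions and 4 transversions over 29 sites: P = 5/29 = 0.172414, Q = 4/29 = 0.137931.
d = −0.5·ln(0.517241) − 0.25·ln(0.724138) = −0.5·(-0.659246) − 0.25·(-0.322773) = 0.4103.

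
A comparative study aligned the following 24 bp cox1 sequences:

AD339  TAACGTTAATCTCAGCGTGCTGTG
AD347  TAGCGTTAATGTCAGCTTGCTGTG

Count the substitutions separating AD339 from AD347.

3

Differing sites — 3:A/G; 11:C/G; 17:G/T.
That gives 3 mismatches out of 24 aligned sites, so the Hamming distance is 3.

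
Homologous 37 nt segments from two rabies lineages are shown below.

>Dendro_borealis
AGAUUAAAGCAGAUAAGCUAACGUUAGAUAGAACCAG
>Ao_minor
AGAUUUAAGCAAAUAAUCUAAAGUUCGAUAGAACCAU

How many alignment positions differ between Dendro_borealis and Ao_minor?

6

Mismatches occur at site 6 (A/U), site 12 (G/A), site 17 (G/U), site 22 (C/A), site 26 (A/C), site 37 (G/U).
That gives 6 mismatches out of 37 aligned sites, so the Hamming distance is 6.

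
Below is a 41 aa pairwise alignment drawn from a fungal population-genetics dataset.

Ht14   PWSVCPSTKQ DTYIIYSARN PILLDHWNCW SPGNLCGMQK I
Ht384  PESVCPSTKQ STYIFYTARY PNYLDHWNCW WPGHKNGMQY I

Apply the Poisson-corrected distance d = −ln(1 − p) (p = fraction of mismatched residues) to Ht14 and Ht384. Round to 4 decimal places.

0.3463

Differing sites — 2:W/E; 11:D/S; 15:I/F; 17:S/T; 20:N/Y; 22:I/N; 23:L/Y; 31:S/W; 34:N/H; 35:L/K; 36:C/N; 40:K/Y.
p = 12/41 = 0.292683.
d = −ln(1 − 0.292683) = −ln(0.707317) = 0.3463.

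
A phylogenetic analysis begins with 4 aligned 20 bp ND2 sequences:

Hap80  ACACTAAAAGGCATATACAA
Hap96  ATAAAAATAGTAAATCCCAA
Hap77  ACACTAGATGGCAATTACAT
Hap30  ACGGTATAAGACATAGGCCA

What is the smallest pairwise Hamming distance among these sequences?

Pairwise Hamming distances:
  Hap80 vs Hap96: 10
  Hap80 vs Hap77: 5
  Hap80 vs Hap30: 7
  Hap96 vs Hap77: 11
  Hap96 vs Hap30: 13
  Hap77 vs Hap30: 11
The smallest is 5, between Hap80 and Hap77.

5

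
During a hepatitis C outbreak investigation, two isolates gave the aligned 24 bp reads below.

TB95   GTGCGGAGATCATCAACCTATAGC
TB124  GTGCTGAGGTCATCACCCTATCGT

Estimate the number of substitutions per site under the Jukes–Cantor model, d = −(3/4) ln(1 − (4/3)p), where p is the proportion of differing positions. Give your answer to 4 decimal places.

Differing sites — 5:G/T; 9:A/G; 16:A/C; 22:A/C; 24:C/T.
p = 5/24 = 0.208333.
d = −0.75 · ln(1 − (4/3)·0.208333) = −0.75 · ln(0.722223) = −0.75 · (-0.325421) = 0.2441.

0.2441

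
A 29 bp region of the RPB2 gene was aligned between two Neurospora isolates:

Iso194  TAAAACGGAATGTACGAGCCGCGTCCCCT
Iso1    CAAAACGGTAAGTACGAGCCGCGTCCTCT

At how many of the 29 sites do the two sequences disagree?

Differing sites — 1:T/C; 9:A/T; 11:T/A; 27:C/T.
That gives 4 mismatches out of 29 aligned sites, so the Hamming distance is 4.

4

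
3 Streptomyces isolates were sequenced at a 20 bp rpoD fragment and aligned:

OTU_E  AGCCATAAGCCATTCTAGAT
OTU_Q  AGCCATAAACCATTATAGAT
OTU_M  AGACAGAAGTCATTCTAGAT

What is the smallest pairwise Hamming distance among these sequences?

Pairwise Hamming distances:
  OTU_E vs OTU_Q: 2
  OTU_E vs OTU_M: 3
  OTU_Q vs OTU_M: 5
The smallest is 2, between OTU_E and OTU_Q.

2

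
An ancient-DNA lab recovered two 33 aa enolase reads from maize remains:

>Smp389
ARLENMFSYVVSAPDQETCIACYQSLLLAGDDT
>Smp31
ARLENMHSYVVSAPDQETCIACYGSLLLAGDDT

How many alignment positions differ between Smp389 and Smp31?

2

The sequences differ at positions 7 (F/H), 24 (Q/G).
That gives 2 mismatches out of 33 aligned sites, so the Hamming distance is 2.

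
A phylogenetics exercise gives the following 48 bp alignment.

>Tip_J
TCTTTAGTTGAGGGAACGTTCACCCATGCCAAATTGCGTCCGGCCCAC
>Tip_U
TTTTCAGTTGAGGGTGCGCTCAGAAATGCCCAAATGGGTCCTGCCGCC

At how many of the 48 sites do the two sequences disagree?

Mismatches occur at site 2 (C↔T), site 5 (T↔C), site 15 (A↔T), site 16 (A↔G), site 19 (T↔C), site 23 (C↔G), site 24 (C↔A), site 25 (C↔A), site 31 (A↔C), site 34 (T↔A), site 37 (C↔G), site 42 (G↔T), site 46 (C↔G), site 47 (A↔C).
That gives 14 mismatches out of 48 aligned sites, so the Hamming distance is 14.

14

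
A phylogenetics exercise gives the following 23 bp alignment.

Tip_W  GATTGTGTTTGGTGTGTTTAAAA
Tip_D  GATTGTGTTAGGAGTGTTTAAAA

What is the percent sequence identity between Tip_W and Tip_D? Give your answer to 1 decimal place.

Differing sites — 10:T/A; 13:T/A.
21 of the 23 sites match, so the percent identity is 21/23 × 100 = 91.3%.

91.3%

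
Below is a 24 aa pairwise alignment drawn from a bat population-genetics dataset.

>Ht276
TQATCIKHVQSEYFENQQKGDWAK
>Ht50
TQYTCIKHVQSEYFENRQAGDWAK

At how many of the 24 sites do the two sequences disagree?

Differing sites — 3:A/Y; 17:Q/R; 19:K/A.
That gives 3 mismatches out of 24 aligned sites, so the Hamming distance is 3.

3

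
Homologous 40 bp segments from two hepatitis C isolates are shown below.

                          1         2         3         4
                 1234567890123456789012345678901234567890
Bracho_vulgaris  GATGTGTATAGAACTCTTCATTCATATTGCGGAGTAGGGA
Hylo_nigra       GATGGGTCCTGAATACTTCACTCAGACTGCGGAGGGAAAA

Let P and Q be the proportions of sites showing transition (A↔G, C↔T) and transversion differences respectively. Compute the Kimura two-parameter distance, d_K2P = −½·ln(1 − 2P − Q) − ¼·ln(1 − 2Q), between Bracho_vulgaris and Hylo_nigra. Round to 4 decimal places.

Mismatches occur at site 5 (T↔G, transversion), site 8 (A↔C, transversion), site 9 (T↔C, transition), site 10 (A↔T, transversion), site 14 (C↔T, transition), site 15 (T↔A, transversion), site 21 (T↔C, transition), site 25 (T↔G, transversion), site 27 (T↔C, transition), site 35 (T↔G, transversion), site 36 (A↔G, transition), site 37 (G↔A, transition), site 38 (G↔A, transition), site 39 (G↔A, transition).
Of the 14 differences, 8 transitions and 6 transversions over 40 sites: P = 8/40 = 0.200000, Q = 6/40 = 0.150000.
d = −0.5·ln(0.450000) − 0.25·ln(0.700000) = −0.5·(-0.798508) − 0.25·(-0.356675) = 0.4884.

0.4884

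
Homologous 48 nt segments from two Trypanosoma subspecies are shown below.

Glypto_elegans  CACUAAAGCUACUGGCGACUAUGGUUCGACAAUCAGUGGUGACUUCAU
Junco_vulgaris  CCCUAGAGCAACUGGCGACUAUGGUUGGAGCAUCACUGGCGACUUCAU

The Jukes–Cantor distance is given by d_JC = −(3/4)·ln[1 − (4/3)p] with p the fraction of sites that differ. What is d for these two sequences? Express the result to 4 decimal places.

0.1885

Mismatches occur at site 2 (A/C), site 6 (A/G), site 10 (U/A), site 27 (C/G), site 30 (C/G), site 31 (A/C), site 36 (G/C), site 40 (U/C).
p = 8/48 = 0.166667.
d = −0.75 · ln(1 − (4/3)·0.166667) = −0.75 · ln(0.777777) = −0.75 · (-0.251315) = 0.1885.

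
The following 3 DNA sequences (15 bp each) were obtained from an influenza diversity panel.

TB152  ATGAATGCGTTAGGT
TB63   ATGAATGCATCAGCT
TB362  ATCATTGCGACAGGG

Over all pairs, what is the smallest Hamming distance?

3

Pairwise Hamming distances:
  TB152 vs TB63: 3
  TB152 vs TB362: 5
  TB63 vs TB362: 6
The smallest is 3, between TB152 and TB63.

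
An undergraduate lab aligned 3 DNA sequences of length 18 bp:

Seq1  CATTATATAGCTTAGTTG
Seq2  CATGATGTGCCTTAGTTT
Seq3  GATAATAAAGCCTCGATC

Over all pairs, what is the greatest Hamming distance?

10

Pairwise Hamming distances:
  Seq1 vs Seq2: 5
  Seq1 vs Seq3: 7
  Seq2 vs Seq3: 10
The largest is 10, between Seq2 and Seq3.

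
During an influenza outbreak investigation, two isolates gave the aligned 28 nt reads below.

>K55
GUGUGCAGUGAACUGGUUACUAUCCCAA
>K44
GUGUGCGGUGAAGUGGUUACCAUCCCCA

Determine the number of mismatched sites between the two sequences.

4

The sequences differ at positions 7 (A/G), 13 (C/G), 21 (U/C), 27 (A/C).
That gives 4 mismatches out of 28 aligned sites, so the Hamming distance is 4.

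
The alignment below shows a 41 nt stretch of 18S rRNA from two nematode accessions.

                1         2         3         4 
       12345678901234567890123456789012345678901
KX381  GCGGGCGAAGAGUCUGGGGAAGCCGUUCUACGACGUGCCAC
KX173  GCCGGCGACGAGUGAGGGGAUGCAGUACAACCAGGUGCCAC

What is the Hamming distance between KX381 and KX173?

Differing sites — 3:G/C; 9:A/C; 14:C/G; 15:U/A; 21:A/U; 24:C/A; 27:U/A; 29:U/A; 32:G/C; 34:C/G.
That gives 10 mismatches out of 41 aligned sites, so the Hamming distance is 10.

10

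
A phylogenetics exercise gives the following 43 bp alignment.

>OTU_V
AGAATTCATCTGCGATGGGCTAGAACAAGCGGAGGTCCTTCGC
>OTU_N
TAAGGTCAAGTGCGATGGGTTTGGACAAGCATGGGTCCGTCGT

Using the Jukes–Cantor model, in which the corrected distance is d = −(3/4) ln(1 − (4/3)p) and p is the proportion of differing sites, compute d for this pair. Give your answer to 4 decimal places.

Mismatches occur at site 1 (A/T), site 2 (G/A), site 4 (A/G), site 5 (T/G), site 9 (T/A), site 10 (C/G), site 20 (C/T), site 22 (A/T), site 24 (A/G), site 31 (G/A), site 32 (G/T), site 33 (A/G), site 39 (T/G), site 43 (C/T).
p = 14/43 = 0.325581.
d = −0.75 · ln(1 − (4/3)·0.325581) = −0.75 · ln(0.565892) = −0.75 · (-0.569352) = 0.4270.

0.4270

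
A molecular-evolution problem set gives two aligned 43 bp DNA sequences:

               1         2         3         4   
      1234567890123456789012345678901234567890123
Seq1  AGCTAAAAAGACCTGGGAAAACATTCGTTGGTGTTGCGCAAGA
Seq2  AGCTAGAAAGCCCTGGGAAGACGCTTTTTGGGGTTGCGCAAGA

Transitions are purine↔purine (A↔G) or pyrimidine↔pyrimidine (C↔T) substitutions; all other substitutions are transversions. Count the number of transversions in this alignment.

The sequences differ at positions 6 (A/G, transition), 11 (A/C, transversion), 20 (A/G, transition), 23 (A/G, transition), 24 (T/C, transition), 26 (C/T, transition), 27 (G/T, transversion), 32 (T/G, transversion).
Of the 8 differences, 5 transitions and 3 transversions, so the answer is 3.

3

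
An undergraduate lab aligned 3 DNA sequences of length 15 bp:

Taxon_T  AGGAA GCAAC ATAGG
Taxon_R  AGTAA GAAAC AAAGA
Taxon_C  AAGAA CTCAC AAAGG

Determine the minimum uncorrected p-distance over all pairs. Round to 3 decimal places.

0.267

Pairwise Hamming distances:
  Taxon_T vs Taxon_R: 4
  Taxon_T vs Taxon_C: 5
  Taxon_R vs Taxon_C: 6
The smallest is 4 mismatches, between Taxon_T and Taxon_R; p = 4/15 = 0.267.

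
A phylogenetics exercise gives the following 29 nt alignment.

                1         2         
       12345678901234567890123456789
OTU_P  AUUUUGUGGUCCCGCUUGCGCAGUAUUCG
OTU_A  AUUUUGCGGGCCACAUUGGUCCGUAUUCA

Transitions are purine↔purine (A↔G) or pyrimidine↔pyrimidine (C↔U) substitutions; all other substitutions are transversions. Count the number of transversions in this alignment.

7

Differing sites — 7:U/C (Ti); 10:U/G (Tv); 13:C/A (Tv); 14:G/C (Tv); 15:C/A (Tv); 19:C/G (Tv); 20:G/U (Tv); 22:A/C (Tv); 29:G/A (Ti).
Of the 9 differences, 2 transitions and 7 transversions, so the answer is 7.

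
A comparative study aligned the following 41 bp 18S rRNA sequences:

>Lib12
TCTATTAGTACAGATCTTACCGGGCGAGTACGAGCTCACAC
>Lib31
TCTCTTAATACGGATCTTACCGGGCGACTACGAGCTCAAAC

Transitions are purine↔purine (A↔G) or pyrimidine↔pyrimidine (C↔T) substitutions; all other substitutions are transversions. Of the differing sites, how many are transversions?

3

The sequences differ at positions 4 (A/C, transversion), 8 (G/A, transition), 12 (A/G, transition), 28 (G/C, transversion), 39 (C/A, transversion).
Of the 5 differences, 2 transitions and 3 transversions, so the answer is 3.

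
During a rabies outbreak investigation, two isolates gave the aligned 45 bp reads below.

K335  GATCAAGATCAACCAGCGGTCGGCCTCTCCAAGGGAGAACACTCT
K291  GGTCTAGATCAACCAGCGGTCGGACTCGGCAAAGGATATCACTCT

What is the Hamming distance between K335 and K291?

Differing sites — 2:A/G; 5:A/T; 24:C/A; 28:T/G; 29:C/G; 33:G/A; 37:G/T; 39:A/T.
That gives 8 mismatches out of 45 aligned sites, so the Hamming distance is 8.

8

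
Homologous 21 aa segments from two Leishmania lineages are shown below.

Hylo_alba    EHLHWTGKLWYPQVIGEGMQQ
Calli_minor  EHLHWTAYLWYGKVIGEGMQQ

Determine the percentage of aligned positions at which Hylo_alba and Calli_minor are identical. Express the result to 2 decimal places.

80.95%

The sequences differ at positions 7 (G/A), 8 (K/Y), 12 (P/G), 13 (Q/K).
17 of the 21 sites match, so the percent identity is 17/21 × 100 = 80.95%.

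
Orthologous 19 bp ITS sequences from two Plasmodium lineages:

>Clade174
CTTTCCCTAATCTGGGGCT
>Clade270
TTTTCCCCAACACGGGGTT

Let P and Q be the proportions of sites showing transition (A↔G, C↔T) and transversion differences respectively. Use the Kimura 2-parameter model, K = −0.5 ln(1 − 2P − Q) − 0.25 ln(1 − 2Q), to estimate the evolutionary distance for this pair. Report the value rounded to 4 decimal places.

Mismatches occur at site 1 (C↔T, transition), site 8 (T↔C, transition), site 11 (T↔C, transition), site 12 (C↔A, transversion), site 13 (T↔C, transition), site 18 (C↔T, transition).
Of the 6 differences, 5 transitions and 1 transversion over 19 sites: P = 5/19 = 0.263158, Q = 1/19 = 0.052632.
d = −0.5·ln(0.421052) − 0.25·ln(0.894736) = −0.5·(-0.864999) − 0.25·(-0.111227) = 0.4603.

0.4603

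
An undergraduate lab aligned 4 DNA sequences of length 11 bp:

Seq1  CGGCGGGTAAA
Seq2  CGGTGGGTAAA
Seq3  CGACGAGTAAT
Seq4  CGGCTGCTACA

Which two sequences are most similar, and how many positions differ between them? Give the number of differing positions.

1

Pairwise Hamming distances:
  Seq1 vs Seq2: 1
  Seq1 vs Seq3: 3
  Seq1 vs Seq4: 3
  Seq2 vs Seq3: 4
  Seq2 vs Seq4: 4
  Seq3 vs Seq4: 6
The smallest is 1, between Seq1 and Seq2.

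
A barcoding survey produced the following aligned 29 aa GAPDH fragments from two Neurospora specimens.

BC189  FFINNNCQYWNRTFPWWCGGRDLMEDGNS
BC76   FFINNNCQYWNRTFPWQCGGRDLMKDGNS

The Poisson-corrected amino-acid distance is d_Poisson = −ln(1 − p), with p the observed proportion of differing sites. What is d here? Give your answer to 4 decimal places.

0.0715

The sequences differ at positions 17 (W/Q), 25 (E/K).
p = 2/29 = 0.068966.
d = −ln(1 − 0.068966) = −ln(0.931034) = 0.0715.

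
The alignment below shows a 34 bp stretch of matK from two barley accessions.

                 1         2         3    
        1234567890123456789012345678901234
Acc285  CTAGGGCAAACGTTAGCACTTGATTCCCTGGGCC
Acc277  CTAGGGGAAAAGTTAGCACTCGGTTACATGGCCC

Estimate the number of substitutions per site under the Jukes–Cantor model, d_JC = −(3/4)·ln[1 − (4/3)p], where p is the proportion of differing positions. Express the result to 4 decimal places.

Mismatches occur at site 7 (C/G), site 11 (C/A), site 21 (T/C), site 23 (A/G), site 26 (C/A), site 28 (C/A), site 32 (G/C).
p = 7/34 = 0.205882.
d = −0.75 · ln(1 − (4/3)·0.205882) = −0.75 · ln(0.725491) = −0.75 · (-0.320907) = 0.2407.

0.2407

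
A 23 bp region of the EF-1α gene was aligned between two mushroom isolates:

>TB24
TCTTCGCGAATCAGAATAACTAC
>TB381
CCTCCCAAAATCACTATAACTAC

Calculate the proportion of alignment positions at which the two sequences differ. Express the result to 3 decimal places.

The sequences differ at positions 1 (T/C), 4 (T/C), 6 (G/C), 7 (C/A), 8 (G/A), 14 (G/C), 15 (A/T).
There are 7 differences over 23 sites, so p = 7/23 = 0.304.

0.304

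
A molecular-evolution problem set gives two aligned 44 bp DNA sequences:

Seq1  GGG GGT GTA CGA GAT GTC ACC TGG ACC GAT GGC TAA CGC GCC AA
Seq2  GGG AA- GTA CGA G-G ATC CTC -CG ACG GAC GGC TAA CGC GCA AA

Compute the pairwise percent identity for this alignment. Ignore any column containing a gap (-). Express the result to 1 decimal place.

Excluding the 3 gap columns leaves 41 comparable sites.
Differing sites — 4:G/A; 5:G/A; 15:T/G; 16:G/A; 19:A/C; 20:C/T; 23:G/C; 27:C/G; 30:T/C; 42:C/A.
31 of the 41 comparable sites match, so the percent identity is 31/41 × 100 = 75.6%.

75.6%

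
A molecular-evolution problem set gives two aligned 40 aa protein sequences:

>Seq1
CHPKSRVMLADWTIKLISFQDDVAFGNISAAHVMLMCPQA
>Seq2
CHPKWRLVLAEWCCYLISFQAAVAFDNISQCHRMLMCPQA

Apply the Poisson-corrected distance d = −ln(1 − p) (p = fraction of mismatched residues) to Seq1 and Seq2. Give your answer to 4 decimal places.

0.3930

Differing sites — 5:S/W; 7:V/L; 8:M/V; 11:D/E; 13:T/C; 14:I/C; 15:K/Y; 21:D/A; 22:D/A; 26:G/D; 30:A/Q; 31:A/C; 33:V/R.
p = 13/40 = 0.325000.
d = −ln(1 − 0.325000) = −ln(0.675000) = 0.3930.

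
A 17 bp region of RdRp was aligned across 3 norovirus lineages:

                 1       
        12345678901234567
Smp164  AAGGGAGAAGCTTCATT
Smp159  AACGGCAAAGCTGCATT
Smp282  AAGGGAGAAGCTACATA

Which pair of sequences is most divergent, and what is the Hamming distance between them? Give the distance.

5

Pairwise Hamming distances:
  Smp164 vs Smp159: 4
  Smp164 vs Smp282: 2
  Smp159 vs Smp282: 5
The largest is 5, between Smp159 and Smp282.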